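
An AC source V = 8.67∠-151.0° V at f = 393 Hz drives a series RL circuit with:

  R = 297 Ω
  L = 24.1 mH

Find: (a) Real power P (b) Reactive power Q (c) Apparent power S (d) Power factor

Step 1 — Angular frequency: ω = 2π·f = 2π·393 = 2469 rad/s.
Step 2 — Component impedances:
  R: Z = R = 297 Ω
  L: Z = jωL = j·2469·0.0241 = 0 + j59.51 Ω
Step 3 — Series combination: Z_total = R + L = 297 + j59.51 Ω = 302.9∠11.3° Ω.
Step 4 — Source phasor: V = 8.67∠-151.0° V = -7.583 - j4.203 V.
Step 5 — Current: I = V / Z = -0.02727 - j0.008688 A = 0.02862∠-162.3° A.
Step 6 — Complex power: S = V·I* = 0.2433 + j0.04876 VA.
Step 7 — Real power: P = Re(S) = 0.2433 W.
Step 8 — Reactive power: Q = Im(S) = 0.04876 VAR.
Step 9 — Apparent power: |S| = 0.2482 VA.
Step 10 — Power factor: PF = P/|S| = 0.9805 (lagging).

(a) P = 0.2433 W  (b) Q = 0.04876 VAR  (c) S = 0.2482 VA  (d) PF = 0.9805 (lagging)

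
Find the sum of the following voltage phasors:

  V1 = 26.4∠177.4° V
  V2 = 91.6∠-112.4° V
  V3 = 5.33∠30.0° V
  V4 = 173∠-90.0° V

Step 1 — Convert each phasor to rectangular form:
  V1 = 26.4·(cos(177.4°) + j·sin(177.4°)) = -26.37 + j1.198 V
  V2 = 91.6·(cos(-112.4°) + j·sin(-112.4°)) = -34.91 - j84.69 V
  V3 = 5.33·(cos(30.0°) + j·sin(30.0°)) = 4.616 + j2.665 V
  V4 = 173·(cos(-90.0°) + j·sin(-90.0°)) = 0 - j173 V
Step 2 — Sum components: V_total = -56.66 - j253.8 V.
Step 3 — Convert to polar: |V_total| = 260.1 V, ∠V_total = -102.6°.

V_total = 260.1∠-102.6° V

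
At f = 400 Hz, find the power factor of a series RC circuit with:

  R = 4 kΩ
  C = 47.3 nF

Step 1 — Angular frequency: ω = 2π·f = 2π·400 = 2513 rad/s.
Step 2 — Component impedances:
  R: Z = R = 4000 Ω
  C: Z = 1/(jωC) = -j/(ω·C) = 0 - j8412 Ω
Step 3 — Series combination: Z_total = R + C = 4000 - j8412 Ω = 9315∠-64.6° Ω.
Step 4 — Power factor: PF = cos(φ) = Re(Z)/|Z| = 4000/9315 = 0.4294.
Step 5 — Type: Im(Z) = -8412 ⇒ leading (phase φ = -64.6°).

PF = 0.4294 (leading, φ = -64.6°)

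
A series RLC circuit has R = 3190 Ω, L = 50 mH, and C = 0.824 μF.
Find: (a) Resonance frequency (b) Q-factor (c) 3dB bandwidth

Step 1 — Resonance condition Im(Z)=0 gives ω₀ = 1/√(LC).
Step 2 — ω₀ = 1/√(0.05·8.24e-07) = 4927 rad/s.
Step 3 — f₀ = ω₀/(2π) = 784.1 Hz.
Step 4 — Series Q: Q = ω₀L/R = 4927·0.05/3190 = 0.07722.
Step 5 — 3dB bandwidth: Δω = ω₀/Q = 6.38e+04 rad/s; BW = Δω/(2π) = 1.015e+04 Hz.

(a) f₀ = 784.1 Hz  (b) Q = 0.07722  (c) BW = 1.015e+04 Hz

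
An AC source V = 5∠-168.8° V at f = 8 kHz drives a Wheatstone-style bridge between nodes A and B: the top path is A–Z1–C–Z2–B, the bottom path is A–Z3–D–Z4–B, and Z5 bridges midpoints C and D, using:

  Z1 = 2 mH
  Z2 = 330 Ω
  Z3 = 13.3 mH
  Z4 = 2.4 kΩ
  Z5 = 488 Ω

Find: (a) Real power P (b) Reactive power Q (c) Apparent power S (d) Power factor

Step 1 — Angular frequency: ω = 2π·f = 2π·8000 = 5.027e+04 rad/s.
Step 2 — Component impedances:
  Z1: Z = jωL = j·5.027e+04·0.002 = 0 + j100.5 Ω
  Z2: Z = R = 330 Ω
  Z3: Z = jωL = j·5.027e+04·0.0133 = 0 + j668.5 Ω
  Z4: Z = R = 2400 Ω
  Z5: Z = R = 488 Ω
Step 3 — Bridge requires nodal analysis (the Z5 bridge couples midpoints C and D, so the two paths cannot be reduced to a simple series/parallel combination). Setting node B to ground and injecting 1 A at node A, the 3-node admittance system at A, C, D solves to V_A = Z_AB = 290.1 + j87.41 Ω = 303∠16.8° Ω.
Step 4 — Source phasor: V = 5∠-168.8° V = -4.905 - j0.9712 V.
Step 5 — Current: I = V / Z = -0.01642 + j0.0016 A = 0.0165∠174.4° A.
Step 6 — Complex power: S = V·I* = 0.079 + j0.0238 VA.
Step 7 — Real power: P = Re(S) = 0.079 W.
Step 8 — Reactive power: Q = Im(S) = 0.0238 VAR.
Step 9 — Apparent power: |S| = 0.0825 VA.
Step 10 — Power factor: PF = P/|S| = 0.9575 (lagging).

(a) P = 0.079 W  (b) Q = 0.0238 VAR  (c) S = 0.0825 VA  (d) PF = 0.9575 (lagging)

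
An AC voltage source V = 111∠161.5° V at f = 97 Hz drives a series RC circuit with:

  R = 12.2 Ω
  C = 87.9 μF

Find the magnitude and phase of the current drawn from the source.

Step 1 — Angular frequency: ω = 2π·f = 2π·97 = 609.5 rad/s.
Step 2 — Component impedances:
  R: Z = R = 12.2 Ω
  C: Z = 1/(jωC) = -j/(ω·C) = 0 - j18.67 Ω
Step 3 — Series combination: Z_total = R + C = 12.2 - j18.67 Ω = 22.3∠-56.8° Ω.
Step 4 — Source phasor: V = 111∠161.5° V = -105.3 + j35.22 V.
Step 5 — Ohm's law: I = V / Z_total = (-105.3 + j35.22) / (12.2 - j18.67) = -3.905 - j3.087 A.
Step 6 — Convert to polar: |I| = 4.978 A, ∠I = -141.7°.

I = 4.978∠-141.7° A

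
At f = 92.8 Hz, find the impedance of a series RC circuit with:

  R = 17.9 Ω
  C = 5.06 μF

Step 1 — Angular frequency: ω = 2π·f = 2π·92.8 = 583.1 rad/s.
Step 2 — Component impedances:
  R: Z = R = 17.9 Ω
  C: Z = 1/(jωC) = -j/(ω·C) = 0 - j338.9 Ω
Step 3 — Series combination: Z_total = R + C = 17.9 - j338.9 Ω = 339.4∠-87.0° Ω.

Z = 17.9 - j338.9 Ω = 339.4∠-87.0° Ω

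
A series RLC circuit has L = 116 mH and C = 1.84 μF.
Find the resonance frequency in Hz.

Step 1 — Resonance condition Im(Z)=0 gives ω₀ = 1/√(LC).
Step 2 — ω₀ = 1/√(0.116·1.84e-06) = 2165 rad/s.
Step 3 — f₀ = ω₀/(2π) = 344.5 Hz.

f₀ = 344.5 Hz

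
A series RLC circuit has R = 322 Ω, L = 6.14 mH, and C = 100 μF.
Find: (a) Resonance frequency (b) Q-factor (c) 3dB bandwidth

Step 1 — Resonance: ω₀ = 1/√(LC) = 1/√(0.00614·0.0001) = 1276 rad/s.
Step 2 — f₀ = ω₀/(2π) = 203.1 Hz.
Step 3 — Series Q: Q = ω₀L/R = 1276·0.00614/322 = 0.02433.
Step 4 — Bandwidth: Δω = ω₀/Q = 5.244e+04 rad/s; BW = Δω/(2π) = 8347 Hz.

(a) f₀ = 203.1 Hz  (b) Q = 0.02433  (c) BW = 8347 Hz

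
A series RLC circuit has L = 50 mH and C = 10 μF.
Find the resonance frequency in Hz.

Step 1 — Resonance condition Im(Z)=0 gives ω₀ = 1/√(LC).
Step 2 — ω₀ = 1/√(0.05·1e-05) = 1414 rad/s.
Step 3 — f₀ = ω₀/(2π) = 225.1 Hz.

f₀ = 225.1 Hz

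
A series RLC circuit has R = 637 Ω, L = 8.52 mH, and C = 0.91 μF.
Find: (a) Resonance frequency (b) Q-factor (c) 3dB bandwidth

Step 1 — Resonance: ω₀ = 1/√(LC) = 1/√(0.00852·9.1e-07) = 1.136e+04 rad/s.
Step 2 — f₀ = ω₀/(2π) = 1808 Hz.
Step 3 — Series Q: Q = ω₀L/R = 1.136e+04·0.00852/637 = 0.1519.
Step 4 — Bandwidth: Δω = ω₀/Q = 7.477e+04 rad/s; BW = Δω/(2π) = 1.19e+04 Hz.

(a) f₀ = 1808 Hz  (b) Q = 0.1519  (c) BW = 1.19e+04 Hz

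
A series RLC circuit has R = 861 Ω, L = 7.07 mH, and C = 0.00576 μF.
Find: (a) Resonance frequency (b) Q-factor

Step 1 — Resonance condition Im(Z)=0 gives ω₀ = 1/√(LC).
Step 2 — ω₀ = 1/√(0.00707·5.76e-09) = 1.567e+05 rad/s.
Step 3 — f₀ = ω₀/(2π) = 2.494e+04 Hz.
Step 4 — Series Q: Q = ω₀L/R = 1.567e+05·0.00707/861 = 1.287.

(a) f₀ = 2.494e+04 Hz  (b) Q = 1.287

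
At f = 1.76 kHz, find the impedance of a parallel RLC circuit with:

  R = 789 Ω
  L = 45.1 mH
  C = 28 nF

Step 1 — Angular frequency: ω = 2π·f = 2π·1760 = 1.106e+04 rad/s.
Step 2 — Component impedances:
  R: Z = R = 789 Ω
  L: Z = jωL = j·1.106e+04·0.0451 = 0 + j498.7 Ω
  C: Z = 1/(jωC) = -j/(ω·C) = 0 - j3230 Ω
Step 3 — Parallel combination: 1/Z_total = 1/R + 1/L + 1/C; Z_total = 282.9 + j378.4 Ω = 472.4∠53.2° Ω.

Z = 282.9 + j378.4 Ω = 472.4∠53.2° Ω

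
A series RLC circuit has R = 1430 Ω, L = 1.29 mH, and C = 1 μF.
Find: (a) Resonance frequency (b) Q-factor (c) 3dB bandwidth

Step 1 — Resonance: ω₀ = 1/√(LC) = 1/√(0.00129·1e-06) = 2.784e+04 rad/s.
Step 2 — f₀ = ω₀/(2π) = 4431 Hz.
Step 3 — Series Q: Q = ω₀L/R = 2.784e+04·0.00129/1430 = 0.02512.
Step 4 — Bandwidth: Δω = ω₀/Q = 1.109e+06 rad/s; BW = Δω/(2π) = 1.764e+05 Hz.

(a) f₀ = 4431 Hz  (b) Q = 0.02512  (c) BW = 1.764e+05 Hz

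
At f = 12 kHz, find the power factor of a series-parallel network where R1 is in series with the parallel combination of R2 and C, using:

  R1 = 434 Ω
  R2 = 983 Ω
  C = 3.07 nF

Step 1 — Angular frequency: ω = 2π·f = 2π·1.2e+04 = 7.54e+04 rad/s.
Step 2 — Component impedances:
  R1: Z = R = 434 Ω
  R2: Z = R = 983 Ω
  C: Z = 1/(jωC) = -j/(ω·C) = 0 - j4320 Ω
Step 3 — Parallel branch: R2 || C = 1/(1/R2 + 1/C) = 934.6 - j212.7 Ω.
Step 4 — Series with R1: Z_total = R1 + (R2 || C) = 1369 - j212.7 Ω = 1385∠-8.8° Ω.
Step 5 — Power factor: PF = cos(φ) = Re(Z)/|Z| = 1368.61/1385.04 = 0.9881.
Step 6 — Type: Im(Z) = -212.7 ⇒ leading (phase φ = -8.8°).

PF = 0.9881 (leading, φ = -8.8°)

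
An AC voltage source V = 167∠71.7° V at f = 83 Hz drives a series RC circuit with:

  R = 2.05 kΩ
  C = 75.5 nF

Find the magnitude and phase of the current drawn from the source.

Step 1 — Angular frequency: ω = 2π·f = 2π·83 = 521.5 rad/s.
Step 2 — Component impedances:
  R: Z = R = 2050 Ω
  C: Z = 1/(jωC) = -j/(ω·C) = 0 - j2.54e+04 Ω
Step 3 — Series combination: Z_total = R + C = 2050 - j2.54e+04 Ω = 2.548e+04∠-85.4° Ω.
Step 4 — Source phasor: V = 167∠71.7° V = 52.44 + j158.6 V.
Step 5 — Ohm's law: I = V / Z_total = (52.44 + j158.6) / (2050 - j2.54e+04) = -0.006037 + j0.002552 A.
Step 6 — Convert to polar: |I| = 0.006554 A, ∠I = 157.1°.

I = 0.006554∠157.1° A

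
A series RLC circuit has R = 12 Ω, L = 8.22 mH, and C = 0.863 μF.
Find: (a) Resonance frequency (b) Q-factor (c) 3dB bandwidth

Step 1 — Resonance condition Im(Z)=0 gives ω₀ = 1/√(LC).
Step 2 — ω₀ = 1/√(0.00822·8.63e-07) = 1.187e+04 rad/s.
Step 3 — f₀ = ω₀/(2π) = 1890 Hz.
Step 4 — Series Q: Q = ω₀L/R = 1.187e+04·0.00822/12 = 8.133.
Step 5 — 3dB bandwidth: Δω = ω₀/Q = 1460 rad/s; BW = Δω/(2π) = 232.3 Hz.

(a) f₀ = 1890 Hz  (b) Q = 8.133  (c) BW = 232.3 Hz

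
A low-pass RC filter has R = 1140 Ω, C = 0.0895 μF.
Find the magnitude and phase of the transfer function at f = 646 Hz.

Step 1 — Angular frequency: ω = 2π·646 = 4059 rad/s.
Step 2 — Transfer function: H(jω) = 1/(1 + jωRC).
Step 3 — Denominator: 1 + jωRC = 1 + j·4059·1140·8.95e-08 = 1 + j0.4141.
Step 4 — H = 0.8536 - j0.3535.
Step 5 — Magnitude: |H| = 0.9239 (-0.7 dB); phase: φ = -22.5°.

|H| = 0.9239 (-0.7 dB), φ = -22.5°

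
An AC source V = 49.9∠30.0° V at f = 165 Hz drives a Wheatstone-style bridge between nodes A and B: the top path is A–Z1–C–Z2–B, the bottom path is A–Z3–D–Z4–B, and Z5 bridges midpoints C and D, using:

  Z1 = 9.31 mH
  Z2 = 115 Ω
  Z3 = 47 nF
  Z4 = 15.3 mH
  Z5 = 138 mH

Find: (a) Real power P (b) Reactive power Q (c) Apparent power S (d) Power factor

Step 1 — Angular frequency: ω = 2π·f = 2π·165 = 1037 rad/s.
Step 2 — Component impedances:
  Z1: Z = jωL = j·1037·0.00931 = 0 + j9.652 Ω
  Z2: Z = R = 115 Ω
  Z3: Z = 1/(jωC) = -j/(ω·C) = 0 - j2.052e+04 Ω
  Z4: Z = jωL = j·1037·0.0153 = 0 + j15.86 Ω
  Z5: Z = jωL = j·1037·0.138 = 0 + j143.1 Ω
Step 3 — Bridge requires nodal analysis (the Z5 bridge couples midpoints C and D, so the two paths cannot be reduced to a simple series/parallel combination). Setting node B to ground and injecting 1 A at node A, the 3-node admittance system at A, C, D solves to V_A = Z_AB = 75.87 + j64.21 Ω = 99.4∠40.2° Ω.
Step 4 — Source phasor: V = 49.9∠30.0° V = 43.21 + j24.95 V.
Step 5 — Current: I = V / Z = 0.494 - j0.08926 A = 0.502∠-10.2° A.
Step 6 — Complex power: S = V·I* = 19.12 + j16.18 VA.
Step 7 — Real power: P = Re(S) = 19.12 W.
Step 8 — Reactive power: Q = Im(S) = 16.18 VAR.
Step 9 — Apparent power: |S| = 25.05 VA.
Step 10 — Power factor: PF = P/|S| = 0.7633 (lagging).

(a) P = 19.12 W  (b) Q = 16.18 VAR  (c) S = 25.05 VA  (d) PF = 0.7633 (lagging)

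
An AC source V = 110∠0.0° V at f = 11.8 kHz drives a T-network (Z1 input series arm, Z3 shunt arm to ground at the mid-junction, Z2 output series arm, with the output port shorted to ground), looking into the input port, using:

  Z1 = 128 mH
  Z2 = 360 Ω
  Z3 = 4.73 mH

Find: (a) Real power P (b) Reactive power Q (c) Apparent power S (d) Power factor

Step 1 — Angular frequency: ω = 2π·f = 2π·1.18e+04 = 7.414e+04 rad/s.
Step 2 — Component impedances:
  Z1: Z = jωL = j·7.414e+04·0.128 = 0 + j9490 Ω
  Z2: Z = R = 360 Ω
  Z3: Z = jωL = j·7.414e+04·0.00473 = 0 + j350.7 Ω
Step 3 — With the output port shorted to ground, the output series arm Z2 runs from the junction to ground; the shunt arm Z3 also runs from the junction to ground. They appear in parallel: Z3 || Z2 = 175.3 + j179.9 Ω.
Step 4 — Series with input arm Z1: Z_in = Z1 + (Z3 || Z2) = 175.3 + j9670 Ω = 9672∠89.0° Ω.
Step 5 — Source phasor: V = 110∠0.0° V = 110 V.
Step 6 — Current: I = V / Z = 0.0002061 - j0.01137 A = 0.01137∠-89.0° A.
Step 7 — Complex power: S = V·I* = 0.02267 + j1.251 VA.
Step 8 — Real power: P = Re(S) = 0.02267 W.
Step 9 — Reactive power: Q = Im(S) = 1.251 VAR.
Step 10 — Apparent power: |S| = 1.251 VA.
Step 11 — Power factor: PF = P/|S| = 0.01812 (lagging).

(a) P = 0.02267 W  (b) Q = 1.251 VAR  (c) S = 1.251 VA  (d) PF = 0.01812 (lagging)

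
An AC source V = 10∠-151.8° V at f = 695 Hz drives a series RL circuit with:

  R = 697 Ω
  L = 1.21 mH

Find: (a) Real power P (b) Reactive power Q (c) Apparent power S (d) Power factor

Step 1 — Angular frequency: ω = 2π·f = 2π·695 = 4367 rad/s.
Step 2 — Component impedances:
  R: Z = R = 697 Ω
  L: Z = jωL = j·4367·0.00121 = 0 + j5.284 Ω
Step 3 — Series combination: Z_total = R + L = 697 + j5.284 Ω = 697∠0.4° Ω.
Step 4 — Source phasor: V = 10∠-151.8° V = -8.813 - j4.726 V.
Step 5 — Current: I = V / Z = -0.01269 - j0.006684 A = 0.01435∠-152.2° A.
Step 6 — Complex power: S = V·I* = 0.1435 + j0.001088 VA.
Step 7 — Real power: P = Re(S) = 0.1435 W.
Step 8 — Reactive power: Q = Im(S) = 0.001088 VAR.
Step 9 — Apparent power: |S| = 0.1435 VA.
Step 10 — Power factor: PF = P/|S| = 1 (lagging).

(a) P = 0.1435 W  (b) Q = 0.001088 VAR  (c) S = 0.1435 VA  (d) PF = 1 (lagging)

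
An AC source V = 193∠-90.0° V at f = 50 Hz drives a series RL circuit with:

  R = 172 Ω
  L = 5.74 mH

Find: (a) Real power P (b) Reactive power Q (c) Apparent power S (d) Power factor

Step 1 — Angular frequency: ω = 2π·f = 2π·50 = 314.2 rad/s.
Step 2 — Component impedances:
  R: Z = R = 172 Ω
  L: Z = jωL = j·314.2·0.00574 = 0 + j1.803 Ω
Step 3 — Series combination: Z_total = R + L = 172 + j1.803 Ω = 172∠0.6° Ω.
Step 4 — Source phasor: V = 193∠-90.0° V = 0 - j193 V.
Step 5 — Current: I = V / Z = -0.01176 - j1.122 A = 1.122∠-90.6° A.
Step 6 — Complex power: S = V·I* = 216.5 + j2.27 VA.
Step 7 — Real power: P = Re(S) = 216.5 W.
Step 8 — Reactive power: Q = Im(S) = 2.27 VAR.
Step 9 — Apparent power: |S| = 216.6 VA.
Step 10 — Power factor: PF = P/|S| = 0.9999 (lagging).

(a) P = 216.5 W  (b) Q = 2.27 VAR  (c) S = 216.6 VA  (d) PF = 0.9999 (lagging)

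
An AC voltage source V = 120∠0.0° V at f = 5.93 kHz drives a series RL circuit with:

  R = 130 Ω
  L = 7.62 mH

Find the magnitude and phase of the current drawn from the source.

Step 1 — Angular frequency: ω = 2π·f = 2π·5930 = 3.726e+04 rad/s.
Step 2 — Component impedances:
  R: Z = R = 130 Ω
  L: Z = jωL = j·3.726e+04·0.00762 = 0 + j283.9 Ω
Step 3 — Series combination: Z_total = R + L = 130 + j283.9 Ω = 312.3∠65.4° Ω.
Step 4 — Source phasor: V = 120∠0.0° V = 120 V.
Step 5 — Ohm's law: I = V / Z_total = (120) / (130 + j283.9) = 0.16 - j0.3494 A.
Step 6 — Convert to polar: |I| = 0.3843 A, ∠I = -65.4°.

I = 0.3843∠-65.4° A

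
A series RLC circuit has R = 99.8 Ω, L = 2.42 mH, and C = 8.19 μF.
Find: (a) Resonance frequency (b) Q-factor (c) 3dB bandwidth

Step 1 — Resonance condition Im(Z)=0 gives ω₀ = 1/√(LC).
Step 2 — ω₀ = 1/√(0.00242·8.19e-06) = 7103 rad/s.
Step 3 — f₀ = ω₀/(2π) = 1130 Hz.
Step 4 — Series Q: Q = ω₀L/R = 7103·0.00242/99.8 = 0.1722.
Step 5 — 3dB bandwidth: Δω = ω₀/Q = 4.124e+04 rad/s; BW = Δω/(2π) = 6563 Hz.

(a) f₀ = 1130 Hz  (b) Q = 0.1722  (c) BW = 6563 Hz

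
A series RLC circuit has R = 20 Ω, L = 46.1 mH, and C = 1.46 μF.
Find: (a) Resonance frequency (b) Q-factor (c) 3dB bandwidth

Step 1 — Resonance: ω₀ = 1/√(LC) = 1/√(0.0461·1.46e-06) = 3855 rad/s.
Step 2 — f₀ = ω₀/(2π) = 613.5 Hz.
Step 3 — Series Q: Q = ω₀L/R = 3855·0.0461/20 = 8.885.
Step 4 — Bandwidth: Δω = ω₀/Q = 433.8 rad/s; BW = Δω/(2π) = 69.05 Hz.

(a) f₀ = 613.5 Hz  (b) Q = 8.885  (c) BW = 69.05 Hz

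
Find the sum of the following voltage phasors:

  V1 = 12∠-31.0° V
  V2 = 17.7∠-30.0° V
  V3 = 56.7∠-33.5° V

Step 1 — Convert each phasor to rectangular form:
  V1 = 12·(cos(-31.0°) + j·sin(-31.0°)) = 10.29 - j6.18 V
  V2 = 17.7·(cos(-30.0°) + j·sin(-30.0°)) = 15.33 - j8.85 V
  V3 = 56.7·(cos(-33.5°) + j·sin(-33.5°)) = 47.28 - j31.29 V
Step 2 — Sum components: V_total = 72.9 - j46.33 V.
Step 3 — Convert to polar: |V_total| = 86.37 V, ∠V_total = -32.4°.

V_total = 86.37∠-32.4° V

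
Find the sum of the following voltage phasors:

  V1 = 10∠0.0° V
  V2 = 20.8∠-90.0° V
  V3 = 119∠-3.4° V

Step 1 — Convert each phasor to rectangular form:
  V1 = 10·(cos(0.0°) + j·sin(0.0°)) = 10 V
  V2 = 20.8·(cos(-90.0°) + j·sin(-90.0°)) = 0 - j20.8 V
  V3 = 119·(cos(-3.4°) + j·sin(-3.4°)) = 118.8 - j7.057 V
Step 2 — Sum components: V_total = 128.8 - j27.86 V.
Step 3 — Convert to polar: |V_total| = 131.8 V, ∠V_total = -12.2°.

V_total = 131.8∠-12.2° V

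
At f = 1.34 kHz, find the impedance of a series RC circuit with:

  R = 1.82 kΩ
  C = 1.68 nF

Step 1 — Angular frequency: ω = 2π·f = 2π·1340 = 8419 rad/s.
Step 2 — Component impedances:
  R: Z = R = 1820 Ω
  C: Z = 1/(jωC) = -j/(ω·C) = 0 - j7.07e+04 Ω
Step 3 — Series combination: Z_total = R + C = 1820 - j7.07e+04 Ω = 7.072e+04∠-88.5° Ω.

Z = 1820 - j7.07e+04 Ω = 7.072e+04∠-88.5° Ω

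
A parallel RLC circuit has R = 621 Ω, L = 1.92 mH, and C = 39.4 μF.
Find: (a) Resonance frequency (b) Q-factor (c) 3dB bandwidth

Step 1 — Resonance: ω₀ = 1/√(LC) = 1/√(0.00192·3.94e-05) = 3636 rad/s.
Step 2 — f₀ = ω₀/(2π) = 578.7 Hz.
Step 3 — Parallel Q: Q = R/(ω₀L) = 621/(3636·0.00192) = 88.96.
Step 4 — Bandwidth: Δω = ω₀/Q = 40.87 rad/s; BW = Δω/(2π) = 6.505 Hz.

(a) f₀ = 578.7 Hz  (b) Q = 88.96  (c) BW = 6.505 Hz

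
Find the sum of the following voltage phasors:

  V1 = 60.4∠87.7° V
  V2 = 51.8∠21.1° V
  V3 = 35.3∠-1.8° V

Step 1 — Convert each phasor to rectangular form:
  V1 = 60.4·(cos(87.7°) + j·sin(87.7°)) = 2.424 + j60.35 V
  V2 = 51.8·(cos(21.1°) + j·sin(21.1°)) = 48.33 + j18.65 V
  V3 = 35.3·(cos(-1.8°) + j·sin(-1.8°)) = 35.28 - j1.109 V
Step 2 — Sum components: V_total = 86.03 + j77.89 V.
Step 3 — Convert to polar: |V_total| = 116.1 V, ∠V_total = 42.2°.

V_total = 116.1∠42.2° V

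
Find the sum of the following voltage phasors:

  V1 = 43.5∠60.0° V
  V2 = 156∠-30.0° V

Step 1 — Convert each phasor to rectangular form:
  V1 = 43.5·(cos(60.0°) + j·sin(60.0°)) = 21.75 + j37.67 V
  V2 = 156·(cos(-30.0°) + j·sin(-30.0°)) = 135.1 - j78 V
Step 2 — Sum components: V_total = 156.8 - j40.33 V.
Step 3 — Convert to polar: |V_total| = 162 V, ∠V_total = -14.4°.

V_total = 162∠-14.4° V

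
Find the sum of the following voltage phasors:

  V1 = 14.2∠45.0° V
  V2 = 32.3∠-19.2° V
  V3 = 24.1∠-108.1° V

Step 1 — Convert each phasor to rectangular form:
  V1 = 14.2·(cos(45.0°) + j·sin(45.0°)) = 10.04 + j10.04 V
  V2 = 32.3·(cos(-19.2°) + j·sin(-19.2°)) = 30.5 - j10.62 V
  V3 = 24.1·(cos(-108.1°) + j·sin(-108.1°)) = -7.487 - j22.91 V
Step 2 — Sum components: V_total = 33.06 - j23.49 V.
Step 3 — Convert to polar: |V_total| = 40.55 V, ∠V_total = -35.4°.

V_total = 40.55∠-35.4° V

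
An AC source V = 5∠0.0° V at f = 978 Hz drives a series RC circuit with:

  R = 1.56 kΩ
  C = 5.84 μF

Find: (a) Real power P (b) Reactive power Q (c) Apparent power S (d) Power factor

Step 1 — Angular frequency: ω = 2π·f = 2π·978 = 6145 rad/s.
Step 2 — Component impedances:
  R: Z = R = 1560 Ω
  C: Z = 1/(jωC) = -j/(ω·C) = 0 - j27.87 Ω
Step 3 — Series combination: Z_total = R + C = 1560 - j27.87 Ω = 1560∠-1.0° Ω.
Step 4 — Source phasor: V = 5∠0.0° V = 5 V.
Step 5 — Current: I = V / Z = 0.003204 + j5.723e-05 A = 0.003205∠1.0° A.
Step 6 — Complex power: S = V·I* = 0.01602 - j0.0002862 VA.
Step 7 — Real power: P = Re(S) = 0.01602 W.
Step 8 — Reactive power: Q = Im(S) = -0.0002862 VAR.
Step 9 — Apparent power: |S| = 0.01602 VA.
Step 10 — Power factor: PF = P/|S| = 0.9998 (leading).

(a) P = 0.01602 W  (b) Q = -0.0002862 VAR  (c) S = 0.01602 VA  (d) PF = 0.9998 (leading)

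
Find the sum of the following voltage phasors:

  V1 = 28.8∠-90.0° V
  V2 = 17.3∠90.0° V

Step 1 — Convert each phasor to rectangular form:
  V1 = 28.8·(cos(-90.0°) + j·sin(-90.0°)) = 0 - j28.8 V
  V2 = 17.3·(cos(90.0°) + j·sin(90.0°)) = 0 + j17.3 V
Step 2 — Sum components: V_total = 0 - j11.5 V.
Step 3 — Convert to polar: |V_total| = 11.5 V, ∠V_total = -90.0°.

V_total = 11.5∠-90.0° V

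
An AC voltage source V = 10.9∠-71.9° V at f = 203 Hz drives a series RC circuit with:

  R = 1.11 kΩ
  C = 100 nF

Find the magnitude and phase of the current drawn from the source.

Step 1 — Angular frequency: ω = 2π·f = 2π·203 = 1275 rad/s.
Step 2 — Component impedances:
  R: Z = R = 1110 Ω
  C: Z = 1/(jωC) = -j/(ω·C) = 0 - j7840 Ω
Step 3 — Series combination: Z_total = R + C = 1110 - j7840 Ω = 7918∠-81.9° Ω.
Step 4 — Source phasor: V = 10.9∠-71.9° V = 3.386 - j10.36 V.
Step 5 — Ohm's law: I = V / Z_total = (3.386 - j10.36) / (1110 - j7840) = 0.001355 + j0.00024 A.
Step 6 — Convert to polar: |I| = 0.001377 A, ∠I = 10.0°.

I = 0.001377∠10.0° A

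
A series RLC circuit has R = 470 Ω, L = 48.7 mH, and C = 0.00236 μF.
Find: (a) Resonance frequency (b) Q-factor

Step 1 — Resonance condition Im(Z)=0 gives ω₀ = 1/√(LC).
Step 2 — ω₀ = 1/√(0.0487·2.36e-09) = 9.328e+04 rad/s.
Step 3 — f₀ = ω₀/(2π) = 1.485e+04 Hz.
Step 4 — Series Q: Q = ω₀L/R = 9.328e+04·0.0487/470 = 9.665.

(a) f₀ = 1.485e+04 Hz  (b) Q = 9.665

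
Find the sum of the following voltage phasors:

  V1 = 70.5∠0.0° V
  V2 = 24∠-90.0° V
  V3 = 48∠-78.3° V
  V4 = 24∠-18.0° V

Step 1 — Convert each phasor to rectangular form:
  V1 = 70.5·(cos(0.0°) + j·sin(0.0°)) = 70.5 V
  V2 = 24·(cos(-90.0°) + j·sin(-90.0°)) = 0 - j24 V
  V3 = 48·(cos(-78.3°) + j·sin(-78.3°)) = 9.734 - j47 V
  V4 = 24·(cos(-18.0°) + j·sin(-18.0°)) = 22.83 - j7.416 V
Step 2 — Sum components: V_total = 103.1 - j78.42 V.
Step 3 — Convert to polar: |V_total| = 129.5 V, ∠V_total = -37.3°.

V_total = 129.5∠-37.3° V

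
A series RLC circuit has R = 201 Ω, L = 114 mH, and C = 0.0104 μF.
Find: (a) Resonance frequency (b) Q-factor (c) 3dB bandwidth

Step 1 — Resonance condition Im(Z)=0 gives ω₀ = 1/√(LC).
Step 2 — ω₀ = 1/√(0.114·1.04e-08) = 2.904e+04 rad/s.
Step 3 — f₀ = ω₀/(2π) = 4622 Hz.
Step 4 — Series Q: Q = ω₀L/R = 2.904e+04·0.114/201 = 16.47.
Step 5 — 3dB bandwidth: Δω = ω₀/Q = 1763 rad/s; BW = Δω/(2π) = 280.6 Hz.

(a) f₀ = 4622 Hz  (b) Q = 16.47  (c) BW = 280.6 Hz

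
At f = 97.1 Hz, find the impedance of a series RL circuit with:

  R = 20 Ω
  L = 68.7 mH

Step 1 — Angular frequency: ω = 2π·f = 2π·97.1 = 610.1 rad/s.
Step 2 — Component impedances:
  R: Z = R = 20 Ω
  L: Z = jωL = j·610.1·0.0687 = 0 + j41.91 Ω
Step 3 — Series combination: Z_total = R + L = 20 + j41.91 Ω = 46.44∠64.5° Ω.

Z = 20 + j41.91 Ω = 46.44∠64.5° Ω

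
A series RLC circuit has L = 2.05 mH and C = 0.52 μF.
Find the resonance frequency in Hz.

Step 1 — Resonance condition Im(Z)=0 gives ω₀ = 1/√(LC).
Step 2 — ω₀ = 1/√(0.00205·5.2e-07) = 3.063e+04 rad/s.
Step 3 — f₀ = ω₀/(2π) = 4875 Hz.

f₀ = 4875 Hz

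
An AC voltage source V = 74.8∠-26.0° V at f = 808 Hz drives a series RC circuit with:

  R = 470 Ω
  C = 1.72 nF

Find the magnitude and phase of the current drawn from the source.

Step 1 — Angular frequency: ω = 2π·f = 2π·808 = 5077 rad/s.
Step 2 — Component impedances:
  R: Z = R = 470 Ω
  C: Z = 1/(jωC) = -j/(ω·C) = 0 - j1.145e+05 Ω
Step 3 — Series combination: Z_total = R + C = 470 - j1.145e+05 Ω = 1.145e+05∠-89.8° Ω.
Step 4 — Source phasor: V = 74.8∠-26.0° V = 67.23 - j32.79 V.
Step 5 — Ohm's law: I = V / Z_total = (67.23 - j32.79) / (470 - j1.145e+05) = 0.0002887 + j0.0005859 A.
Step 6 — Convert to polar: |I| = 0.0006532 A, ∠I = 63.8°.

I = 0.0006532∠63.8° A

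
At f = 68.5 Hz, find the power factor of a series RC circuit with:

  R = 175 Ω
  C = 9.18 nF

Step 1 — Angular frequency: ω = 2π·f = 2π·68.5 = 430.4 rad/s.
Step 2 — Component impedances:
  R: Z = R = 175 Ω
  C: Z = 1/(jωC) = -j/(ω·C) = 0 - j2.531e+05 Ω
Step 3 — Series combination: Z_total = R + C = 175 - j2.531e+05 Ω = 2.531e+05∠-90.0° Ω.
Step 4 — Power factor: PF = cos(φ) = Re(Z)/|Z| = 175/2.531e+05 = 0.0006914.
Step 5 — Type: Im(Z) = -2.531e+05 ⇒ leading (phase φ = -90.0°).

PF = 0.0006914 (leading, φ = -90.0°)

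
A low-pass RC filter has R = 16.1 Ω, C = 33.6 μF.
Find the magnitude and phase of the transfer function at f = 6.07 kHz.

Step 1 — Angular frequency: ω = 2π·6070 = 3.814e+04 rad/s.
Step 2 — Transfer function: H(jω) = 1/(1 + jωRC).
Step 3 — Denominator: 1 + jωRC = 1 + j·3.814e+04·16.1·3.36e-05 = 1 + j20.63.
Step 4 — H = 0.002344 - j0.04836.
Step 5 — Magnitude: |H| = 0.04841 (-26.3 dB); phase: φ = -87.2°.

|H| = 0.04841 (-26.3 dB), φ = -87.2°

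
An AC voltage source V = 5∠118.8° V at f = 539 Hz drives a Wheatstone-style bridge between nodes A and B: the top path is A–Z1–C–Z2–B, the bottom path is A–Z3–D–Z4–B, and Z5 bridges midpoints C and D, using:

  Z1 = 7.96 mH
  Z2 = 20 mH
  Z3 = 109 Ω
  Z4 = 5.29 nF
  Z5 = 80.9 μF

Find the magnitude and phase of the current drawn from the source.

Step 1 — Angular frequency: ω = 2π·f = 2π·539 = 3387 rad/s.
Step 2 — Component impedances:
  Z1: Z = jωL = j·3387·0.00796 = 0 + j26.96 Ω
  Z2: Z = jωL = j·3387·0.02 = 0 + j67.73 Ω
  Z3: Z = R = 109 Ω
  Z4: Z = 1/(jωC) = -j/(ω·C) = 0 - j5.582e+04 Ω
  Z5: Z = 1/(jωC) = -j/(ω·C) = 0 - j3.65 Ω
Step 3 — Bridge requires nodal analysis (the Z5 bridge couples midpoints C and D, so the two paths cannot be reduced to a simple series/parallel combination). Setting node B to ground and injecting 1 A at node A, the 3-node admittance system at A, C, D solves to V_A = Z_AB = 6.378 + j93.41 Ω = 93.63∠86.1° Ω.
Step 4 — Source phasor: V = 5∠118.8° V = -2.409 + j4.382 V.
Step 5 — Ohm's law: I = V / Z_total = (-2.409 + j4.382) / (6.378 + j93.41) = 0.04494 + j0.02886 A.
Step 6 — Convert to polar: |I| = 0.0534 A, ∠I = 32.7°.

I = 0.0534∠32.7° A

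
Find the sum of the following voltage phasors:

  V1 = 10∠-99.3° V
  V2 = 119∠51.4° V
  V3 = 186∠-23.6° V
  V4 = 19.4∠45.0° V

Step 1 — Convert each phasor to rectangular form:
  V1 = 10·(cos(-99.3°) + j·sin(-99.3°)) = -1.616 - j9.869 V
  V2 = 119·(cos(51.4°) + j·sin(51.4°)) = 74.24 + j93 V
  V3 = 186·(cos(-23.6°) + j·sin(-23.6°)) = 170.4 - j74.46 V
  V4 = 19.4·(cos(45.0°) + j·sin(45.0°)) = 13.72 + j13.72 V
Step 2 — Sum components: V_total = 256.8 + j22.39 V.
Step 3 — Convert to polar: |V_total| = 257.8 V, ∠V_total = 5.0°.

V_total = 257.8∠5.0° V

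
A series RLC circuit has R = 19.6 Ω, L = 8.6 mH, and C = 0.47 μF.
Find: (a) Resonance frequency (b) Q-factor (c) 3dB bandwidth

Step 1 — Resonance condition Im(Z)=0 gives ω₀ = 1/√(LC).
Step 2 — ω₀ = 1/√(0.0086·4.7e-07) = 1.573e+04 rad/s.
Step 3 — f₀ = ω₀/(2π) = 2503 Hz.
Step 4 — Series Q: Q = ω₀L/R = 1.573e+04·0.0086/19.6 = 6.902.
Step 5 — 3dB bandwidth: Δω = ω₀/Q = 2279 rad/s; BW = Δω/(2π) = 362.7 Hz.

(a) f₀ = 2503 Hz  (b) Q = 6.902  (c) BW = 362.7 Hz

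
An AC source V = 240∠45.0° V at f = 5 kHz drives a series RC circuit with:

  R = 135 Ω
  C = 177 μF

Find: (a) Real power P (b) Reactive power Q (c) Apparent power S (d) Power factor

Step 1 — Angular frequency: ω = 2π·f = 2π·5000 = 3.142e+04 rad/s.
Step 2 — Component impedances:
  R: Z = R = 135 Ω
  C: Z = 1/(jωC) = -j/(ω·C) = 0 - j0.1798 Ω
Step 3 — Series combination: Z_total = R + C = 135 - j0.1798 Ω = 135∠-0.1° Ω.
Step 4 — Source phasor: V = 240∠45.0° V = 169.7 + j169.7 V.
Step 5 — Current: I = V / Z = 1.255 + j1.259 A = 1.778∠45.1° A.
Step 6 — Complex power: S = V·I* = 426.7 - j0.5684 VA.
Step 7 — Real power: P = Re(S) = 426.7 W.
Step 8 — Reactive power: Q = Im(S) = -0.5684 VAR.
Step 9 — Apparent power: |S| = 426.7 VA.
Step 10 — Power factor: PF = P/|S| = 1 (leading).

(a) P = 426.7 W  (b) Q = -0.5684 VAR  (c) S = 426.7 VA  (d) PF = 1 (leading)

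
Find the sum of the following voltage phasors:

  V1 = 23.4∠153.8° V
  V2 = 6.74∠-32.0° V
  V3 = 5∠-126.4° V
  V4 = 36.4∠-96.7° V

Step 1 — Convert each phasor to rectangular form:
  V1 = 23.4·(cos(153.8°) + j·sin(153.8°)) = -21 + j10.33 V
  V2 = 6.74·(cos(-32.0°) + j·sin(-32.0°)) = 5.716 - j3.572 V
  V3 = 5·(cos(-126.4°) + j·sin(-126.4°)) = -2.967 - j4.024 V
  V4 = 36.4·(cos(-96.7°) + j·sin(-96.7°)) = -4.247 - j36.15 V
Step 2 — Sum components: V_total = -22.49 - j33.42 V.
Step 3 — Convert to polar: |V_total| = 40.28 V, ∠V_total = -123.9°.

V_total = 40.28∠-123.9° V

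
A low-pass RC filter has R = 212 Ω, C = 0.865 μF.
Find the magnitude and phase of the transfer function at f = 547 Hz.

Step 1 — Angular frequency: ω = 2π·547 = 3437 rad/s.
Step 2 — Transfer function: H(jω) = 1/(1 + jωRC).
Step 3 — Denominator: 1 + jωRC = 1 + j·3437·212·8.65e-07 = 1 + j0.6303.
Step 4 — H = 0.7157 - j0.4511.
Step 5 — Magnitude: |H| = 0.846 (-1.5 dB); phase: φ = -32.2°.

|H| = 0.846 (-1.5 dB), φ = -32.2°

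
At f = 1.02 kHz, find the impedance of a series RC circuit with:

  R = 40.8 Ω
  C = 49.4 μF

Step 1 — Angular frequency: ω = 2π·f = 2π·1020 = 6409 rad/s.
Step 2 — Component impedances:
  R: Z = R = 40.8 Ω
  C: Z = 1/(jωC) = -j/(ω·C) = 0 - j3.159 Ω
Step 3 — Series combination: Z_total = R + C = 40.8 - j3.159 Ω = 40.92∠-4.4° Ω.

Z = 40.8 - j3.159 Ω = 40.92∠-4.4° Ω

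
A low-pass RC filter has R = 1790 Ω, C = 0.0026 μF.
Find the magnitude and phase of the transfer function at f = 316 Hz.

Step 1 — Angular frequency: ω = 2π·316 = 1985 rad/s.
Step 2 — Transfer function: H(jω) = 1/(1 + jωRC).
Step 3 — Denominator: 1 + jωRC = 1 + j·1985·1790·2.6e-09 = 1 + j0.00924.
Step 4 — H = 0.9999 - j0.00924.
Step 5 — Magnitude: |H| = 1 (-0.0 dB); phase: φ = -0.5°.

|H| = 1 (-0.0 dB), φ = -0.5°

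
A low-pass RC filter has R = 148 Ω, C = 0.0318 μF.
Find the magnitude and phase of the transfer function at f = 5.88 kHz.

Step 1 — Angular frequency: ω = 2π·5880 = 3.695e+04 rad/s.
Step 2 — Transfer function: H(jω) = 1/(1 + jωRC).
Step 3 — Denominator: 1 + jωRC = 1 + j·3.695e+04·148·3.18e-08 = 1 + j0.1739.
Step 4 — H = 0.9707 - j0.1688.
Step 5 — Magnitude: |H| = 0.9852 (-0.1 dB); phase: φ = -9.9°.

|H| = 0.9852 (-0.1 dB), φ = -9.9°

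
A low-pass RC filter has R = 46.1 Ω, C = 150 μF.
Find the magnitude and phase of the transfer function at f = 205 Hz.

Step 1 — Angular frequency: ω = 2π·205 = 1288 rad/s.
Step 2 — Transfer function: H(jω) = 1/(1 + jωRC).
Step 3 — Denominator: 1 + jωRC = 1 + j·1288·46.1·0.00015 = 1 + j8.907.
Step 4 — H = 0.01245 - j0.1109.
Step 5 — Magnitude: |H| = 0.1116 (-19.0 dB); phase: φ = -83.6°.

|H| = 0.1116 (-19.0 dB), φ = -83.6°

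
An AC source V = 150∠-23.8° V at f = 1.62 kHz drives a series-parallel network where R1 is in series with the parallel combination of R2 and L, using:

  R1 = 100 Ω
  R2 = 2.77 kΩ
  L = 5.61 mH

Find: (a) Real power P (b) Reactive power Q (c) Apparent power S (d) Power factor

Step 1 — Angular frequency: ω = 2π·f = 2π·1620 = 1.018e+04 rad/s.
Step 2 — Component impedances:
  R1: Z = R = 100 Ω
  R2: Z = R = 2770 Ω
  L: Z = jωL = j·1.018e+04·0.00561 = 0 + j57.1 Ω
Step 3 — Parallel branch: R2 || L = 1/(1/R2 + 1/L) = 1.177 + j57.08 Ω.
Step 4 — Series with R1: Z_total = R1 + (R2 || L) = 101.2 + j57.08 Ω = 116.2∠29.4° Ω.
Step 5 — Source phasor: V = 150∠-23.8° V = 137.2 - j60.53 V.
Step 6 — Current: I = V / Z = 0.773 - j1.034 A = 1.291∠-53.2° A.
Step 7 — Complex power: S = V·I* = 168.7 + j95.17 VA.
Step 8 — Real power: P = Re(S) = 168.7 W.
Step 9 — Reactive power: Q = Im(S) = 95.17 VAR.
Step 10 — Apparent power: |S| = 193.7 VA.
Step 11 — Power factor: PF = P/|S| = 0.871 (lagging).

(a) P = 168.7 W  (b) Q = 95.17 VAR  (c) S = 193.7 VA  (d) PF = 0.871 (lagging)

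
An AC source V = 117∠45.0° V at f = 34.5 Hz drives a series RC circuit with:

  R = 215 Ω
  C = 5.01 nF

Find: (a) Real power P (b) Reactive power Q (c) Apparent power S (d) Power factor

Step 1 — Angular frequency: ω = 2π·f = 2π·34.5 = 216.8 rad/s.
Step 2 — Component impedances:
  R: Z = R = 215 Ω
  C: Z = 1/(jωC) = -j/(ω·C) = 0 - j9.208e+05 Ω
Step 3 — Series combination: Z_total = R + C = 215 - j9.208e+05 Ω = 9.208e+05∠-90.0° Ω.
Step 4 — Source phasor: V = 117∠45.0° V = 82.73 + j82.73 V.
Step 5 — Current: I = V / Z = -8.983e-05 + j8.987e-05 A = 0.0001271∠135.0° A.
Step 6 — Complex power: S = V·I* = 3.471e-06 - j0.01487 VA.
Step 7 — Real power: P = Re(S) = 3.471e-06 W.
Step 8 — Reactive power: Q = Im(S) = -0.01487 VAR.
Step 9 — Apparent power: |S| = 0.01487 VA.
Step 10 — Power factor: PF = P/|S| = 0.0002335 (leading).

(a) P = 3.471e-06 W  (b) Q = -0.01487 VAR  (c) S = 0.01487 VA  (d) PF = 0.0002335 (leading)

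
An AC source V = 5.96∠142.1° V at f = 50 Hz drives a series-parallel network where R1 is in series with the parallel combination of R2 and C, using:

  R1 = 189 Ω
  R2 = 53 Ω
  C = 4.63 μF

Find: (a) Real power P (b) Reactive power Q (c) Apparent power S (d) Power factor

Step 1 — Angular frequency: ω = 2π·f = 2π·50 = 314.2 rad/s.
Step 2 — Component impedances:
  R1: Z = R = 189 Ω
  R2: Z = R = 53 Ω
  C: Z = 1/(jωC) = -j/(ω·C) = 0 - j687.5 Ω
Step 3 — Parallel branch: R2 || C = 1/(1/R2 + 1/C) = 52.69 - j4.062 Ω.
Step 4 — Series with R1: Z_total = R1 + (R2 || C) = 241.7 - j4.062 Ω = 241.7∠-1.0° Ω.
Step 5 — Source phasor: V = 5.96∠142.1° V = -4.703 + j3.661 V.
Step 6 — Current: I = V / Z = -0.01971 + j0.01482 A = 0.02466∠143.1° A.
Step 7 — Complex power: S = V·I* = 0.1469 - j0.002469 VA.
Step 8 — Real power: P = Re(S) = 0.1469 W.
Step 9 — Reactive power: Q = Im(S) = -0.002469 VAR.
Step 10 — Apparent power: |S| = 0.147 VA.
Step 11 — Power factor: PF = P/|S| = 0.9999 (leading).

(a) P = 0.1469 W  (b) Q = -0.002469 VAR  (c) S = 0.147 VA  (d) PF = 0.9999 (leading)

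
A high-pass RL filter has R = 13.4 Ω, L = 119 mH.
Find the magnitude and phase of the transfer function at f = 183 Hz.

Step 1 — Angular frequency: ω = 2π·183 = 1150 rad/s.
Step 2 — Transfer function: H(jω) = jωL/(R + jωL).
Step 3 — Numerator jωL = j·136.8; denominator R + jωL = 13.4 + j136.8.
Step 4 — H = 0.9905 + j0.097.
Step 5 — Magnitude: |H| = 0.9952 (-0.0 dB); phase: φ = 5.6°.

|H| = 0.9952 (-0.0 dB), φ = 5.6°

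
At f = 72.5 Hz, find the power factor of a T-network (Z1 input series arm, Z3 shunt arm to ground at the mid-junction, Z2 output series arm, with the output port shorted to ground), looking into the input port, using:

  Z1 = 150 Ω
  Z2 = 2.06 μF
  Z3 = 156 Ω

Step 1 — Angular frequency: ω = 2π·f = 2π·72.5 = 455.5 rad/s.
Step 2 — Component impedances:
  Z1: Z = R = 150 Ω
  Z2: Z = 1/(jωC) = -j/(ω·C) = 0 - j1066 Ω
  Z3: Z = R = 156 Ω
Step 3 — With the output port shorted to ground, the output series arm Z2 runs from the junction to ground; the shunt arm Z3 also runs from the junction to ground. They appear in parallel: Z3 || Z2 = 152.7 - j22.36 Ω.
Step 4 — Series with input arm Z1: Z_in = Z1 + (Z3 || Z2) = 302.7 - j22.36 Ω = 303.6∠-4.2° Ω.
Step 5 — Power factor: PF = cos(φ) = Re(Z)/|Z| = 302.73/303.55 = 0.9973.
Step 6 — Type: Im(Z) = -22.36 ⇒ leading (phase φ = -4.2°).

PF = 0.9973 (leading, φ = -4.2°)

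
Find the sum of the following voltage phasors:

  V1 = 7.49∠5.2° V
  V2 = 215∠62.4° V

Step 1 — Convert each phasor to rectangular form:
  V1 = 7.49·(cos(5.2°) + j·sin(5.2°)) = 7.459 + j0.6788 V
  V2 = 215·(cos(62.4°) + j·sin(62.4°)) = 99.61 + j190.5 V
Step 2 — Sum components: V_total = 107.1 + j191.2 V.
Step 3 — Convert to polar: |V_total| = 219.1 V, ∠V_total = 60.8°.

V_total = 219.1∠60.8° V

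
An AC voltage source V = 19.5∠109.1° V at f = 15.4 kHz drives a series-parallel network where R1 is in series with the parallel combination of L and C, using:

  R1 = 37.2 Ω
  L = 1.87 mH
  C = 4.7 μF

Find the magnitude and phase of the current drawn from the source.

Step 1 — Angular frequency: ω = 2π·f = 2π·1.54e+04 = 9.676e+04 rad/s.
Step 2 — Component impedances:
  R1: Z = R = 37.2 Ω
  L: Z = jωL = j·9.676e+04·0.00187 = 0 + j180.9 Ω
  C: Z = 1/(jωC) = -j/(ω·C) = 0 - j2.199 Ω
Step 3 — Parallel branch: L || C = 1/(1/L + 1/C) = 0 - j2.226 Ω.
Step 4 — Series with R1: Z_total = R1 + (L || C) = 37.2 - j2.226 Ω = 37.27∠-3.4° Ω.
Step 5 — Source phasor: V = 19.5∠109.1° V = -6.381 + j18.43 V.
Step 6 — Ohm's law: I = V / Z_total = (-6.381 + j18.43) / (37.2 - j2.226) = -0.2004 + j0.4833 A.
Step 7 — Convert to polar: |I| = 0.5233 A, ∠I = 112.5°.

I = 0.5233∠112.5° A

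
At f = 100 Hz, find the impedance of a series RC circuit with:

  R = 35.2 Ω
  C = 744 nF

Step 1 — Angular frequency: ω = 2π·f = 2π·100 = 628.3 rad/s.
Step 2 — Component impedances:
  R: Z = R = 35.2 Ω
  C: Z = 1/(jωC) = -j/(ω·C) = 0 - j2139 Ω
Step 3 — Series combination: Z_total = R + C = 35.2 - j2139 Ω = 2139∠-89.1° Ω.

Z = 35.2 - j2139 Ω = 2139∠-89.1° Ω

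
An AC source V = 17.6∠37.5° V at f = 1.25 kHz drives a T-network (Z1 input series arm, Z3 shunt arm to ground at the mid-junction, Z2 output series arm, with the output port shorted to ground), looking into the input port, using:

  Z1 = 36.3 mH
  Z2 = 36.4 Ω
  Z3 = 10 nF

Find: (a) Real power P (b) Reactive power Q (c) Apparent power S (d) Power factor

Step 1 — Angular frequency: ω = 2π·f = 2π·1250 = 7854 rad/s.
Step 2 — Component impedances:
  Z1: Z = jωL = j·7854·0.0363 = 0 + j285.1 Ω
  Z2: Z = R = 36.4 Ω
  Z3: Z = 1/(jωC) = -j/(ω·C) = 0 - j1.273e+04 Ω
Step 3 — With the output port shorted to ground, the output series arm Z2 runs from the junction to ground; the shunt arm Z3 also runs from the junction to ground. They appear in parallel: Z3 || Z2 = 36.4 - j0.1041 Ω.
Step 4 — Series with input arm Z1: Z_in = Z1 + (Z3 || Z2) = 36.4 + j285 Ω = 287.3∠82.7° Ω.
Step 5 — Source phasor: V = 17.6∠37.5° V = 13.96 + j10.71 V.
Step 6 — Current: I = V / Z = 0.04315 - j0.04348 A = 0.06126∠-45.2° A.
Step 7 — Complex power: S = V·I* = 0.1366 + j1.069 VA.
Step 8 — Real power: P = Re(S) = 0.1366 W.
Step 9 — Reactive power: Q = Im(S) = 1.069 VAR.
Step 10 — Apparent power: |S| = 1.078 VA.
Step 11 — Power factor: PF = P/|S| = 0.1267 (lagging).

(a) P = 0.1366 W  (b) Q = 1.069 VAR  (c) S = 1.078 VA  (d) PF = 0.1267 (lagging)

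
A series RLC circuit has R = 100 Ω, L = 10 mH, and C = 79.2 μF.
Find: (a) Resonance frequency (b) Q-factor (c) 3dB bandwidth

Step 1 — Resonance: ω₀ = 1/√(LC) = 1/√(0.01·7.92e-05) = 1124 rad/s.
Step 2 — f₀ = ω₀/(2π) = 178.8 Hz.
Step 3 — Series Q: Q = ω₀L/R = 1124·0.01/100 = 0.1124.
Step 4 — Bandwidth: Δω = ω₀/Q = 1e+04 rad/s; BW = Δω/(2π) = 1592 Hz.

(a) f₀ = 178.8 Hz  (b) Q = 0.1124  (c) BW = 1592 Hz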